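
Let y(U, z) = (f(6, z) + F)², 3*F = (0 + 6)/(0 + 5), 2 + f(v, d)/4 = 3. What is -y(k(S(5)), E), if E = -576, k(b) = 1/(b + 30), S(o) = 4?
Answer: -484/25 ≈ -19.360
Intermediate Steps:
f(v, d) = 4 (f(v, d) = -8 + 4*3 = -8 + 12 = 4)
k(b) = 1/(30 + b)
F = ⅖ (F = ((0 + 6)/(0 + 5))/3 = (6/5)/3 = (6*(⅕))/3 = (⅓)*(6/5) = ⅖ ≈ 0.40000)
y(U, z) = 484/25 (y(U, z) = (4 + ⅖)² = (22/5)² = 484/25)
-y(k(S(5)), E) = -1*484/25 = -484/25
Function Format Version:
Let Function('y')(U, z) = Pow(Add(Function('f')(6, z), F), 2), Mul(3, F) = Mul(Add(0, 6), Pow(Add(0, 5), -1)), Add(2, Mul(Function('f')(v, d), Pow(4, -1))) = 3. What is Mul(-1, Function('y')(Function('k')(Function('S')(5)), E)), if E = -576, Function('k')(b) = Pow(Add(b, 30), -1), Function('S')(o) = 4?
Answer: Rational(-484, 25) ≈ -19.360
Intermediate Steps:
Function('f')(v, d) = 4 (Function('f')(v, d) = Add(-8, Mul(4, 3)) = Add(-8, 12) = 4)
Function('k')(b) = Pow(Add(30, b), -1)
F = Rational(2, 5) (F = Mul(Rational(1, 3), Mul(Add(0, 6), Pow(Add(0, 5), -1))) = Mul(Rational(1, 3), Mul(6, Pow(5, -1))) = Mul(Rational(1, 3), Mul(6, Rational(1, 5))) = Mul(Rational(1, 3), Rational(6, 5)) = Rational(2, 5) ≈ 0.40000)
Function('y')(U, z) = Rational(484, 25) (Function('y')(U, z) = Pow(Add(4, Rational(2, 5)), 2) = Pow(Rational(22, 5), 2) = Rational(484, 25))
Mul(-1, Function('y')(Function('k')(Function('S')(5)), E)) = Mul(-1, Rational(484, 25)) = Rational(-484, 25)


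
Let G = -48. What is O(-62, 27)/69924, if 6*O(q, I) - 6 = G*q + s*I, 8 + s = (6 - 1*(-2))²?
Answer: 749/69924 ≈ 0.010712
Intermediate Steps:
s = 56 (s = -8 + (6 - 1*(-2))² = -8 + (6 + 2)² = -8 + 8² = -8 + 64 = 56)
O(q, I) = 1 - 8*q + 28*I/3 (O(q, I) = 1 + (-48*q + 56*I)/6 = 1 + (-8*q + 28*I/3) = 1 - 8*q + 28*I/3)
O(-62, 27)/69924 = (1 - 8*(-62) + (28/3)*27)/69924 = (1 + 496 + 252)*(1/69924) = 749*(1/69924) = 749/69924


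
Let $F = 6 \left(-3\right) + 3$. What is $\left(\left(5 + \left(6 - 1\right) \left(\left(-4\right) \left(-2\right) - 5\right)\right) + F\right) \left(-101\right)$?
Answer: $-505$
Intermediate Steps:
$F = -15$ ($F = -18 + 3 = -15$)
$\left(\left(5 + \left(6 - 1\right) \left(\left(-4\right) \left(-2\right) - 5\right)\right) + F\right) \left(-101\right) = \left(\left(5 + \left(6 - 1\right) \left(\left(-4\right) \left(-2\right) - 5\right)\right) - 15\right) \left(-101\right) = \left(\left(5 + 5 \left(8 - 5\right)\right) - 15\right) \left(-101\right) = \left(\left(5 + 5 \cdot 3\right) - 15\right) \left(-101\right) = \left(\left(5 + 15\right) - 15\right) \left(-101\right) = \left(20 - 15\right) \left(-101\right) = 5 \left(-101\right) = -505$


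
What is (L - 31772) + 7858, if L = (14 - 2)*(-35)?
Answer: -24334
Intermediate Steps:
L = -420 (L = 12*(-35) = -420)
(L - 31772) + 7858 = (-420 - 31772) + 7858 = -32192 + 7858 = -24334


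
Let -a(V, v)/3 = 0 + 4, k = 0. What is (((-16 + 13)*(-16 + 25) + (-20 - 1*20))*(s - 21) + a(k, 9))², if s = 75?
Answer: 13176900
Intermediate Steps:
a(V, v) = -12 (a(V, v) = -3*(0 + 4) = -3*4 = -12)
(((-16 + 13)*(-16 + 25) + (-20 - 1*20))*(s - 21) + a(k, 9))² = (((-16 + 13)*(-16 + 25) + (-20 - 1*20))*(75 - 21) - 12)² = ((-3*9 + (-20 - 20))*54 - 12)² = ((-27 - 40)*54 - 12)² = (-67*54 - 12)² = (-3618 - 12)² = (-3630)² = 13176900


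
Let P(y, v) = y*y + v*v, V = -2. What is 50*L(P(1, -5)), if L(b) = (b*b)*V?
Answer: -67600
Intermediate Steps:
P(y, v) = v² + y² (P(y, v) = y² + v² = v² + y²)
L(b) = -2*b² (L(b) = (b*b)*(-2) = b²*(-2) = -2*b²)
50*L(P(1, -5)) = 50*(-2*((-5)² + 1²)²) = 50*(-2*(25 + 1)²) = 50*(-2*26²) = 50*(-2*676) = 50*(-1352) = -67600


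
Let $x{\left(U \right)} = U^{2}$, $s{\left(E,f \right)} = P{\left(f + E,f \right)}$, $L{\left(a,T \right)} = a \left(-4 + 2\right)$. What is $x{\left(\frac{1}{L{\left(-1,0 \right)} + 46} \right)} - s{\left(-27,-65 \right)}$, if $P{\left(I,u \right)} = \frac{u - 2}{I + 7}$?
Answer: $- \frac{154283}{195840} \approx -0.7878$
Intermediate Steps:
$L{\left(a,T \right)} = - 2 a$ ($L{\left(a,T \right)} = a \left(-2\right) = - 2 a$)
$P{\left(I,u \right)} = \frac{-2 + u}{7 + I}$
$s{\left(E,f \right)} = \frac{-2 + f}{7 + E + f}$ ($s{\left(E,f \right)} = \frac{-2 + f}{7 + \left(f + E\right)} = \frac{-2 + f}{7 + \left(E + f\right)} = \frac{-2 + f}{7 + E + f}$)
$x{\left(\frac{1}{L{\left(-1,0 \right)} + 46} \right)} - s{\left(-27,-65 \right)} = \left(\frac{1}{\left(-2\right) \left(-1\right) + 46}\right)^{2} - \frac{-2 - 65}{7 - 27 - 65} = \left(\frac{1}{2 + 46}\right)^{2} - \frac{1}{-85} \left(-67\right) = \left(\frac{1}{48}\right)^{2} - \left(- \frac{1}{85}\right) \left(-67\right) = \left(\frac{1}{48}\right)^{2} - \frac{67}{85} = \frac{1}{2304} - \frac{67}{85} = - \frac{154283}{195840}$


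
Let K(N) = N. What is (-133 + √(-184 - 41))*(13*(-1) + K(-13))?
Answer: 3458 - 390*I ≈ 3458.0 - 390.0*I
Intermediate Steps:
(-133 + √(-184 - 41))*(13*(-1) + K(-13)) = (-133 + √(-184 - 41))*(13*(-1) - 13) = (-133 + √(-225))*(-13 - 13) = (-133 + 15*I)*(-26) = 3458 - 390*I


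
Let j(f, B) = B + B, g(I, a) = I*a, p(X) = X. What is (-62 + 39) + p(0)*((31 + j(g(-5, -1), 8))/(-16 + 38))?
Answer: -23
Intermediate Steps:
j(f, B) = 2*B
(-62 + 39) + p(0)*((31 + j(g(-5, -1), 8))/(-16 + 38)) = (-62 + 39) + 0*((31 + 2*8)/(-16 + 38)) = -23 + 0*((31 + 16)/22) = -23 + 0*(47*(1/22)) = -23 + 0*(47/22) = -23 + 0 = -23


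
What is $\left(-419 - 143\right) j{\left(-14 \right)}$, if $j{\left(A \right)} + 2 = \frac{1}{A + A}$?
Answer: $\frac{16017}{14} \approx 1144.1$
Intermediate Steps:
$j{\left(A \right)} = -2 + \frac{1}{2 A}$ ($j{\left(A \right)} = -2 + \frac{1}{A + A} = -2 + \frac{1}{2 A}$)
$\left(-419 - 143\right) j{\left(-14 \right)} = \left(-419 - 143\right) \left(-2 + \frac{1}{2 \left(-14\right)}\right) = - 562 \left(-2 + \frac{1}{2} \left(- \frac{1}{14}\right)\right) = - 562 \left(-2 - \frac{1}{28}\right) = \left(-562\right) \left(- \frac{57}{28}\right) = \frac{16017}{14}$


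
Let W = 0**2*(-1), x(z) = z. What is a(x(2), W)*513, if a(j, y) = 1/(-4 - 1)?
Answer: -513/5 ≈ -102.60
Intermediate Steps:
W = 0 (W = 0*(-1) = 0)
a(j, y) = -1/5 (a(j, y) = 1/(-5) = -1/5)
a(x(2), W)*513 = -1/5*513 = -513/5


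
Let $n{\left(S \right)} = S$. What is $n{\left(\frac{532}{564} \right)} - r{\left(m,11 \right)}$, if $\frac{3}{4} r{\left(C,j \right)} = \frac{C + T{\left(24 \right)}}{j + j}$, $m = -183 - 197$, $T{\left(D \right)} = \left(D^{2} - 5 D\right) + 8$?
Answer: $- \frac{6433}{1551} \approx -4.1476$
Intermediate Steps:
$T{\left(D \right)} = 8 + D^{2} - 5 D$
$m = -380$
$r{\left(C,j \right)} = \frac{2 \left(464 + C\right)}{3 j}$ ($r{\left(C,j \right)} = \frac{4 \frac{C + \left(8 + 24^{2} - 120\right)}{j + j}}{3} = \frac{4 \frac{C + \left(8 + 576 - 120\right)}{2 j}}{3} = \frac{4 \left(C + 464\right) \frac{1}{2 j}}{3} = \frac{4 \left(464 + C\right) \frac{1}{2 j}}{3} = \frac{4 \frac{464 + C}{2 j}}{3} = \frac{2 \left(464 + C\right)}{3 j}$)
$n{\left(\frac{532}{564} \right)} - r{\left(m,11 \right)} = \frac{532}{564} - \frac{2 \left(464 - 380\right)}{3 \cdot 11} = 532 \cdot \frac{1}{564} - \frac{2}{3} \cdot \frac{1}{11} \cdot 84 = \frac{133}{141} - \frac{56}{11} = - \frac{6433}{1551}$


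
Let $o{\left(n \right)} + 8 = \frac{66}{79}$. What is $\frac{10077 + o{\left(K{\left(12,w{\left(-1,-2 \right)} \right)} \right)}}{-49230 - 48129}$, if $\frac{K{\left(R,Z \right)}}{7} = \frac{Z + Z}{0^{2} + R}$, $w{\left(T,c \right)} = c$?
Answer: $- \frac{795517}{7691361} \approx -0.10343$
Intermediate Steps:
$K{\left(R,Z \right)} = \frac{14 Z}{R}$ ($K{\left(R,Z \right)} = 7 \frac{Z + Z}{0^{2} + R} = 7 \frac{2 Z}{0 + R} = 7 \frac{2 Z}{R} = \frac{14 Z}{R}$)
$o{\left(n \right)} = - \frac{566}{79}$ ($o{\left(n \right)} = -8 + \frac{66}{79} = - \frac{566}{79}$)
$\frac{10077 + o{\left(K{\left(12,w{\left(-1,-2 \right)} \right)} \right)}}{-49230 - 48129} = \frac{10077 - \frac{566}{79}}{-49230 - 48129} = \frac{795517}{79 \left(-97359\right)} = \frac{795517}{79} \left(- \frac{1}{97359}\right) = - \frac{795517}{7691361}$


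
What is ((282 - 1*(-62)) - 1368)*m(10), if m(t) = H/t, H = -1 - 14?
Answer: 1536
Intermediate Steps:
H = -15
m(t) = -15/t
((282 - 1*(-62)) - 1368)*m(10) = ((282 - 1*(-62)) - 1368)*(-15/10) = ((282 + 62) - 1368)*(-15*⅒) = (344 - 1368)*(-3/2) = -1024*(-3/2) = 1536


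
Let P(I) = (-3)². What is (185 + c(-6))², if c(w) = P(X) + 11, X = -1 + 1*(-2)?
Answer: 42025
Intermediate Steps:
X = -3 (X = -1 - 2 = -3)
P(I) = 9
c(w) = 20 (c(w) = 9 + 11 = 20)
(185 + c(-6))² = (185 + 20)² = 205² = 42025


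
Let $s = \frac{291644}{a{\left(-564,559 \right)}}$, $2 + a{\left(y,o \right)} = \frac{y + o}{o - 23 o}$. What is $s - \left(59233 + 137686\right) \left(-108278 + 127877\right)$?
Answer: $- \frac{94910472731183}{24591} \approx -3.8596 \cdot 10^{9}$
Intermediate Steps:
$a{\left(y,o \right)} = -2 - \frac{o + y}{22 o}$ ($a{\left(y,o \right)} = -2 + \frac{y + o}{o - 23 o} = -2 + \frac{o + y}{\left(-22\right) o} = -2 + \left(o + y\right) \left(- \frac{1}{22 o}\right) = -2 - \frac{o + y}{22 o}$)
$s = - \frac{3586637912}{24591}$ ($s = \frac{291644}{\frac{1}{22} \cdot \frac{1}{559} \left(\left(-1\right) \left(-564\right) - 25155\right)} = \frac{291644}{\frac{1}{22} \cdot \frac{1}{559} \left(564 - 25155\right)} = \frac{291644}{\frac{1}{22} \cdot \frac{1}{559} \left(-24591\right)} = \frac{291644}{- \frac{24591}{12298}} = 291644 \left(- \frac{12298}{24591}\right) = - \frac{3586637912}{24591} \approx -1.4585 \cdot 10^{5}$)
$s - \left(59233 + 137686\right) \left(-108278 + 127877\right) = - \frac{3586637912}{24591} - \left(59233 + 137686\right) \left(-108278 + 127877\right) = - \frac{3586637912}{24591} - 196919 \cdot 19599 = - \frac{3586637912}{24591} - 3859415481 = - \frac{94910472731183}{24591}$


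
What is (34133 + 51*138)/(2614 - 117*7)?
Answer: 41171/1795 ≈ 22.936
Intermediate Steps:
(34133 + 51*138)/(2614 - 117*7) = (34133 + 7038)/(2614 - 819) = 41171/1795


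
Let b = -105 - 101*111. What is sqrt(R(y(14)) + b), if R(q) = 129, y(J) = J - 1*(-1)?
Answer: 3*I*sqrt(1243) ≈ 105.77*I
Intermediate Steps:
y(J) = 1 + J (y(J) = J + 1 = 1 + J)
b = -11316 (b = -105 - 11211 = -11316)
sqrt(R(y(14)) + b) = sqrt(129 - 11316) = sqrt(-11187) = 3*I*sqrt(1243)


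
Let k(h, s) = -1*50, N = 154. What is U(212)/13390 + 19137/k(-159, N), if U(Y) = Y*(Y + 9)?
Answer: -1953091/5150 ≈ -379.24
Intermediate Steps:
U(Y) = Y*(9 + Y)
k(h, s) = -50
U(212)/13390 + 19137/k(-159, N) = (212*(9 + 212))/13390 + 19137/(-50) = (212*221)*(1/13390) + 19137*(-1/50) = 46852*(1/13390) - 19137/50 = 1802/515 - 19137/50 = -1953091/5150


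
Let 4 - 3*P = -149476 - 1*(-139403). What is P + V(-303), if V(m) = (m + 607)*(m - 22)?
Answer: -95441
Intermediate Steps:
P = 3359 (P = 4/3 - (-149476 - 1*(-139403))/3 = 4/3 - (-149476 + 139403)/3 = 4/3 - 1/3*(-10073) = 4/3 + 10073/3 = 3359)
V(m) = (-22 + m)*(607 + m) (V(m) = (607 + m)*(-22 + m) = (-22 + m)*(607 + m))
P + V(-303) = 3359 + (-13354 + (-303)**2 + 585*(-303)) = 3359 + (-13354 + 91809 - 177255) = 3359 - 98800 = -95441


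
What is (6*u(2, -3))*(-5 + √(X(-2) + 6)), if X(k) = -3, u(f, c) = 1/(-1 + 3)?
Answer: -15 + 3*√3 ≈ -9.8038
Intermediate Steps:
u(f, c) = ½ (u(f, c) = 1/2 = ½)
(6*u(2, -3))*(-5 + √(X(-2) + 6)) = (6*(½))*(-5 + √(-3 + 6)) = 3*(-5 + √3) = -15 + 3*√3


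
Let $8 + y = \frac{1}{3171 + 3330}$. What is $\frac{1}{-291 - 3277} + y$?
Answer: $- \frac{185567477}{23195568} \approx -8.0001$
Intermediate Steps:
$y = - \frac{52007}{6501}$ ($y = -8 + \frac{1}{3171 + 3330} = -8 + \frac{1}{6501} = - \frac{52007}{6501} \approx -7.9998$)
$\frac{1}{-291 - 3277} + y = \frac{1}{-291 - 3277} - \frac{52007}{6501} = \frac{1}{-3568} - \frac{52007}{6501} = - \frac{1}{3568} - \frac{52007}{6501} = - \frac{185567477}{23195568}$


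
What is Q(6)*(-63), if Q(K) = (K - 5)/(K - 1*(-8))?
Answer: -9/2 ≈ -4.5000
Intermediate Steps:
Q(K) = (-5 + K)/(8 + K) (Q(K) = (-5 + K)/(K + 8) = (-5 + K)/(8 + K))
Q(6)*(-63) = ((-5 + 6)/(8 + 6))*(-63) = (1/14)*(-63) = -9/2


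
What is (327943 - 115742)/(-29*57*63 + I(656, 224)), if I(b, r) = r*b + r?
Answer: 212201/43029 ≈ 4.9316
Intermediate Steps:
I(b, r) = r + b*r (I(b, r) = b*r + r = r + b*r)
(327943 - 115742)/(-29*57*63 + I(656, 224)) = (327943 - 115742)/(-29*57*63 + 224*(1 + 656)) = 212201/(-1653*63 + 224*657) = 212201/(-104139 + 147168) = 212201/43029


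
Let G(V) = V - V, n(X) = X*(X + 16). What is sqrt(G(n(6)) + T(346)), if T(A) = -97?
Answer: I*sqrt(97) ≈ 9.8489*I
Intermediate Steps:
n(X) = X*(16 + X)
G(V) = 0
sqrt(G(n(6)) + T(346)) = sqrt(0 - 97) = sqrt(-97) = I*sqrt(97)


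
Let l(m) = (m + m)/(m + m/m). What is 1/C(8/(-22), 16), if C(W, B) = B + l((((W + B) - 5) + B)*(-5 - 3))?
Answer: 2333/42016 ≈ 0.055526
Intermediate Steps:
l(m) = 2*m/(1 + m) (l(m) = (2*m)/(m + 1) = (2*m)/(1 + m) = 2*m/(1 + m))
C(W, B) = B + 2*(40 - 16*B - 8*W)/(41 - 16*B - 8*W) (C(W, B) = B + 2*((((W + B) - 5) + B)*(-5 - 3))/(1 + (((W + B) - 5) + B)*(-5 - 3)) = B + 2*((((B + W) - 5) + B)*(-8))/(1 + (((B + W) - 5) + B)*(-8)) = B + 2*(((-5 + B + W) + B)*(-8))/(1 + ((-5 + B + W) + B)*(-8)) = B + 2*((-5 + W + 2*B)*(-8))/(1 + (-5 + W + 2*B)*(-8)) = B + 2*(40 - 16*B - 8*W)/(1 + (40 - 16*B - 8*W)) = B + 2*(40 - 16*B - 8*W)/(41 - 16*B - 8*W))
1/C(8/(-22), 16) = 1/((-80 + 16*(8/(-22)) + 32*16 + 16*(-41 + 8*(8/(-22)) + 16*16))/(-41 + 8*(8/(-22)) + 16*16)) = 1/((-80 + 16*(8*(-1/22)) + 512 + 16*(-41 + 8*(8*(-1/22)) + 256))/(-41 + 8*(8*(-1/22)) + 256)) = 1/((-80 + 16*(-4/11) + 512 + 16*(-41 + 8*(-4/11) + 256))/(-41 + 8*(-4/11) + 256)) = 1/((-80 - 64/11 + 512 + 16*(-41 - 32/11 + 256))/(-41 - 32/11 + 256)) = 1/((-80 - 64/11 + 512 + 16*(2333/11))/(2333/11)) = 1/(11*(-80 - 64/11 + 512 + 37328/11)/2333) = 1/((11/2333)*(42016/11)) = 1/(42016/2333) = 2333/42016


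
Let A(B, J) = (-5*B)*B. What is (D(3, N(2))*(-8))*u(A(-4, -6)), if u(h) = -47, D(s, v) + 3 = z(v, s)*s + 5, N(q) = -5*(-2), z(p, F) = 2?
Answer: 3008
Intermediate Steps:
A(B, J) = -5*B**2
N(q) = 10
D(s, v) = 2 + 2*s (D(s, v) = -3 + (2*s + 5) = -3 + (5 + 2*s) = 2 + 2*s)
(D(3, N(2))*(-8))*u(A(-4, -6)) = ((2 + 2*3)*(-8))*(-47) = ((2 + 6)*(-8))*(-47) = (8*(-8))*(-47) = -64*(-47) = 3008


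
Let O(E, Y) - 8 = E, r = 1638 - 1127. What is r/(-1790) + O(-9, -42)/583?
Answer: -299703/1043570 ≈ -0.28719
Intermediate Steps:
r = 511
O(E, Y) = 8 + E
r/(-1790) + O(-9, -42)/583 = 511/(-1790) + (8 - 9)/583 = 511*(-1/1790) - 1*1/583 = -511/1790 - 1/583 = -299703/1043570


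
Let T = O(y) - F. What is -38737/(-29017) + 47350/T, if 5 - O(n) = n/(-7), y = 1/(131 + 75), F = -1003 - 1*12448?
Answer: 2732878470461/563032897401 ≈ 4.8539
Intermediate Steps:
F = -13451 (F = -1003 - 12448 = -13451)
y = 1/206 ≈ 0.0048544
O(n) = 5 + n/7 (O(n) = 5 - n/(-7) = 5 - n*(-1)/7 = 5 - (-1)*n/7 = 5 + n/7)
T = 19403553/1442 (T = (5 + (⅐)*(1/206)) - 1*(-13451) = (5 + 1/1442) + 13451 = 7211/1442 + 13451 = 19403553/1442 ≈ 13456.)
-38737/(-29017) + 47350/T = -38737/(-29017) + 47350/(19403553/1442) = -38737*(-1/29017) + 47350*(1442/19403553) = 38737/29017 + 68278700/19403553 = 2732878470461/563032897401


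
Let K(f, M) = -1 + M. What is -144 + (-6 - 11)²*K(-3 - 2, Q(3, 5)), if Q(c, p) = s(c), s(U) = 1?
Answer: -144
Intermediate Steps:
Q(c, p) = 1
-144 + (-6 - 11)²*K(-3 - 2, Q(3, 5)) = -144 + (-6 - 11)²*(-1 + 1) = -144 + (-17)²*0 = -144 + 289*0 = -144 + 0 = -144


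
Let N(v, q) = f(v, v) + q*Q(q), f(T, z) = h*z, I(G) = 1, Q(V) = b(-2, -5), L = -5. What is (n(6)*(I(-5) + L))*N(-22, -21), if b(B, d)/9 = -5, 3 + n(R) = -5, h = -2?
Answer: 31648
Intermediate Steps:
n(R) = -8 (n(R) = -3 - 5 = -8)
b(B, d) = -45 (b(B, d) = 9*(-5) = -45)
Q(V) = -45
f(T, z) = -2*z
N(v, q) = -45*q - 2*v (N(v, q) = -2*v + q*(-45) = -2*v - 45*q = -45*q - 2*v)
(n(6)*(I(-5) + L))*N(-22, -21) = (-8*(1 - 5))*(-45*(-21) - 2*(-22)) = (-8*(-4))*(945 + 44) = 32*989 = 31648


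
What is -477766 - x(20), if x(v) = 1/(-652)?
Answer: -311503431/652 ≈ -4.7777e+5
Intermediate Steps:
x(v) = -1/652
-477766 - x(20) = -477766 - 1*(-1/652) = -477766 + 1/652 = -311503431/652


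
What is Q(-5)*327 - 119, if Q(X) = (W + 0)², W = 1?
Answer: 208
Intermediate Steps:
Q(X) = 1 (Q(X) = (1 + 0)² = 1² = 1)
Q(-5)*327 - 119 = 1*327 - 119 = 327 - 119 = 208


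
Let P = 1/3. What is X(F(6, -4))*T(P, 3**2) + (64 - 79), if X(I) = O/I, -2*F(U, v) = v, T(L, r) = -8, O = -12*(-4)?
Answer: -207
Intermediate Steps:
P = 1/3 ≈ 0.33333
O = 48 (O = -3*(-16) = 48)
F(U, v) = -v/2
X(I) = 48/I
X(F(6, -4))*T(P, 3**2) + (64 - 79) = (48/((-1/2*(-4))))*(-8) + (64 - 79) = (48/2)*(-8) - 15 = (48*(1/2))*(-8) - 15 = 24*(-8) - 15 = -192 - 15 = -207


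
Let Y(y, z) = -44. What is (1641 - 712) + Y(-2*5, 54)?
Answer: 885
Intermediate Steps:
(1641 - 712) + Y(-2*5, 54) = (1641 - 712) - 44 = 929 - 44 = 885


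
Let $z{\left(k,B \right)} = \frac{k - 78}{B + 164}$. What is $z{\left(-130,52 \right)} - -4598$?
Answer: $\frac{124120}{27} \approx 4597.0$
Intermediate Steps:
$z{\left(k,B \right)} = \frac{-78 + k}{164 + B}$
$z{\left(-130,52 \right)} - -4598 = \frac{-78 - 130}{164 + 52} - -4598 = \frac{1}{216} \left(-208\right) + 4598 = - \frac{26}{27} + 4598 = \frac{124120}{27}$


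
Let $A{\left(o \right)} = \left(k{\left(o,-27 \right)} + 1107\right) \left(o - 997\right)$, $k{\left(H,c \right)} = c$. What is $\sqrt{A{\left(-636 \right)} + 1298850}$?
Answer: $i \sqrt{464790} \approx 681.75 i$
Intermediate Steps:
$A{\left(o \right)} = -1076760 + 1080 o$ ($A{\left(o \right)} = \left(-27 + 1107\right) \left(o - 997\right) = 1080 \left(-997 + o\right) = -1076760 + 1080 o$)
$\sqrt{A{\left(-636 \right)} + 1298850} = \sqrt{\left(-1076760 + 1080 \left(-636\right)\right) + 1298850} = \sqrt{\left(-1076760 - 686880\right) + 1298850} = \sqrt{-1763640 + 1298850} = \sqrt{-464790} = i \sqrt{464790}$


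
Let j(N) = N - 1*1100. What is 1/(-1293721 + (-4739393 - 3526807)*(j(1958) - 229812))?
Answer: 1/1892578261079 ≈ 5.2838e-13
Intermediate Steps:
j(N) = -1100 + N (j(N) = N - 1100 = -1100 + N)
1/(-1293721 + (-4739393 - 3526807)*(j(1958) - 229812)) = 1/(-1293721 + (-4739393 - 3526807)*((-1100 + 1958) - 229812)) = 1/(-1293721 - 8266200*(858 - 229812)) = 1/(-1293721 - 8266200*(-228954)) = 1/(-1293721 + 1892579554800) = 1/1892578261079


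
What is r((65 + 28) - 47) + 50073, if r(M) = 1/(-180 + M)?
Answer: 6709781/134 ≈ 50073.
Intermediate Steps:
r((65 + 28) - 47) + 50073 = 1/(-180 + ((65 + 28) - 47)) + 50073 = 1/(-180 + (93 - 47)) + 50073 = 1/(-180 + 46) + 50073 = 1/(-134) + 50073 = -1/134 + 50073 = 6709781/134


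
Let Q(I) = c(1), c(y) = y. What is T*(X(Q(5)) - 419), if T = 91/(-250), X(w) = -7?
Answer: 19383/125 ≈ 155.06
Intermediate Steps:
Q(I) = 1
T = -91/250 (T = 91*(-1/250) = -91/250 ≈ -0.36400)
T*(X(Q(5)) - 419) = -91*(-7 - 419)/250 = -91/250*(-426) = 19383/125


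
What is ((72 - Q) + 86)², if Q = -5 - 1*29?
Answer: 36864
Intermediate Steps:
Q = -34 (Q = -5 - 29 = -34)
((72 - Q) + 86)² = ((72 - 1*(-34)) + 86)² = ((72 + 34) + 86)² = (106 + 86)² = 192² = 36864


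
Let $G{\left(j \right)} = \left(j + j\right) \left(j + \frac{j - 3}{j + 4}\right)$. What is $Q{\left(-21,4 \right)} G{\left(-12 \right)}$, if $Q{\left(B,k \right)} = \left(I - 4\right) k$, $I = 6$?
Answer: $1944$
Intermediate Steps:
$Q{\left(B,k \right)} = 2 k$ ($Q{\left(B,k \right)} = \left(6 - 4\right) k = 2 k$)
$G{\left(j \right)} = 2 j \left(j + \frac{-3 + j}{4 + j}\right)$
$Q{\left(-21,4 \right)} G{\left(-12 \right)} = 2 \cdot 4 \cdot 2 \left(-12\right) \frac{1}{4 - 12} \left(-3 + \left(-12\right)^{2} + 5 \left(-12\right)\right) = 8 \cdot 2 \left(-12\right) \frac{1}{-8} \left(-3 + 144 - 60\right) = 8 \cdot 2 \left(-12\right) \left(- \frac{1}{8}\right) 81 = 8 \cdot 243 = 1944$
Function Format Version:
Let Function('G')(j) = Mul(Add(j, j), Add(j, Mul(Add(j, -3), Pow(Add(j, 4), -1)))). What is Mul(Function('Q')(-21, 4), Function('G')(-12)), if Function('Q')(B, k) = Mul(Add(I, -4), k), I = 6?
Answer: 1944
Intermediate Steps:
Function('Q')(B, k) = Mul(2, k) (Function('Q')(B, k) = Mul(Add(6, -4), k) = Mul(2, k))
Function('G')(j) = Mul(2, j, Add(j, Mul(Pow(Add(4, j), -1), Add(-3, j)))) (Function('G')(j) = Mul(Mul(2, j), Add(j, Mul(Add(-3, j), Pow(Add(4, j), -1)))) = Mul(Mul(2, j), Add(j, Mul(Pow(Add(4, j), -1), Add(-3, j)))) = Mul(2, j, Add(j, Mul(Pow(Add(4, j), -1), Add(-3, j)))))
Mul(Function('Q')(-21, 4), Function('G')(-12)) = Mul(Mul(2, 4), Mul(2, -12, Pow(Add(4, -12), -1), Add(-3, Pow(-12, 2), Mul(5, -12)))) = Mul(8, Mul(2, -12, Pow(-8, -1), Add(-3, 144, -60))) = Mul(8, Mul(2, -12, Rational(-1, 8), 81)) = Mul(8, 243) = 1944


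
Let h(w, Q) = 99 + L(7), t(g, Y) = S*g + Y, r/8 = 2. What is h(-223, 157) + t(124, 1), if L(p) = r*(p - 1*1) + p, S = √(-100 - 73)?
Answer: 203 + 124*I*√173 ≈ 203.0 + 1631.0*I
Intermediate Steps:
r = 16 (r = 8*2 = 16)
S = I*√173 (S = √(-173) = I*√173 ≈ 13.153*I)
t(g, Y) = Y + I*g*√173 (t(g, Y) = (I*√173)*g + Y = I*g*√173 + Y = Y + I*g*√173)
L(p) = -16 + 17*p (L(p) = 16*(p - 1*1) + p = 16*(p - 1) + p = 16*(-1 + p) + p = (-16 + 16*p) + p = -16 + 17*p)
h(w, Q) = 202 (h(w, Q) = 99 + (-16 + 17*7) = 99 + (-16 + 119) = 99 + 103 = 202)
h(-223, 157) + t(124, 1) = 202 + (1 + I*124*√173) = 202 + (1 + 124*I*√173) = 203 + 124*I*√173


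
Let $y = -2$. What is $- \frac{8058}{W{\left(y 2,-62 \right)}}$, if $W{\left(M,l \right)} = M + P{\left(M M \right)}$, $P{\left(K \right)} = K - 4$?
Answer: $- \frac{4029}{4} \approx -1007.3$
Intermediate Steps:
$P{\left(K \right)} = -4 + K$
$W{\left(M,l \right)} = -4 + M + M^{2}$ ($W{\left(M,l \right)} = M + \left(-4 + M M\right) = M + \left(-4 + M^{2}\right) = -4 + M + M^{2}$)
$- \frac{8058}{W{\left(y 2,-62 \right)}} = - \frac{8058}{-4 - 4 + \left(\left(-2\right) 2\right)^{2}} = - \frac{8058}{-4 - 4 + \left(-4\right)^{2}} = - \frac{8058}{-4 - 4 + 16} = - \frac{8058}{8} = \left(-8058\right) \frac{1}{8} = - \frac{4029}{4}$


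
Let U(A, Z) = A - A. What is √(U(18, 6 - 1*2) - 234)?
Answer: 3*I*√26 ≈ 15.297*I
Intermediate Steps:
U(A, Z) = 0
√(U(18, 6 - 1*2) - 234) = √(0 - 234) = √(-234) = 3*I*√26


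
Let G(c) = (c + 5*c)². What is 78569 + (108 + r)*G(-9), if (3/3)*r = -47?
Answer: 256445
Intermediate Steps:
r = -47
G(c) = 36*c² (G(c) = (6*c)² = 36*c²)
78569 + (108 + r)*G(-9) = 78569 + (108 - 47)*(36*(-9)²) = 78569 + 61*(36*81) = 78569 + 61*2916 = 78569 + 177876 = 256445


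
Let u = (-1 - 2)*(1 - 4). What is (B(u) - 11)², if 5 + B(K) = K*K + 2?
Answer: 4489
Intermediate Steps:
u = 9 (u = -3*(-3) = 9)
B(K) = -3 + K² (B(K) = -5 + (K*K + 2) = -5 + (K² + 2) = -5 + (2 + K²) = -3 + K²)
(B(u) - 11)² = ((-3 + 9²) - 11)² = ((-3 + 81) - 11)² = (78 - 11)² = 67² = 4489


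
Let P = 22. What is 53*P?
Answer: 1166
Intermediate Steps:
53*P = 53*22 = 1166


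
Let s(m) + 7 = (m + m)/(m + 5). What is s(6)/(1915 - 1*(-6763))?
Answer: -65/95458 ≈ -0.00068093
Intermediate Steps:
s(m) = -7 + 2*m/(5 + m) (s(m) = -7 + (m + m)/(m + 5) = -7 + (2*m)/(5 + m) = -7 + 2*m/(5 + m))
s(6)/(1915 - 1*(-6763)) = (5*(-7 - 1*6)/(5 + 6))/(1915 - 1*(-6763)) = (5*(-7 - 6)/11)/(1915 + 6763) = (5*(1/11)*(-13))/8678 = -65/11*1/8678 = -65/95458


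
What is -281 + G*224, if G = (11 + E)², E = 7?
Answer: 72295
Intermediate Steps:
G = 324 (G = (11 + 7)² = 18² = 324)
-281 + G*224 = -281 + 324*224 = -281 + 72576 = 72295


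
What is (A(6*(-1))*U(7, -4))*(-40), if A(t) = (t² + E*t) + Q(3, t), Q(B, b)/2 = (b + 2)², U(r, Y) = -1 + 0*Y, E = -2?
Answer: 3200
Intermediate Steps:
U(r, Y) = -1 (U(r, Y) = -1 + 0 = -1)
Q(B, b) = 2*(2 + b)² (Q(B, b) = 2*(b + 2)² = 2*(2 + b)²)
A(t) = t² - 2*t + 2*(2 + t)² (A(t) = (t² - 2*t) + 2*(2 + t)² = t² - 2*t + 2*(2 + t)²)
(A(6*(-1))*U(7, -4))*(-40) = ((8 + 3*(6*(-1))² + 6*(6*(-1)))*(-1))*(-40) = ((8 + 3*(-6)² + 6*(-6))*(-1))*(-40) = ((8 + 3*36 - 36)*(-1))*(-40) = ((8 + 108 - 36)*(-1))*(-40) = (80*(-1))*(-40) = -80*(-40) = 3200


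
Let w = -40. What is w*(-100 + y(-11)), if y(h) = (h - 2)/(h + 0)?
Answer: 43480/11 ≈ 3952.7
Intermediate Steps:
y(h) = (-2 + h)/h
w*(-100 + y(-11)) = -40*(-100 + (-2 - 11)/(-11)) = -40*(-100 - 1/11*(-13)) = -40*(-100 + 13/11) = -40*(-1087/11) = 43480/11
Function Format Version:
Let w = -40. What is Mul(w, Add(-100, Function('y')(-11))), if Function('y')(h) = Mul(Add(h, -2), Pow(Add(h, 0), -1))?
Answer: Rational(43480, 11) ≈ 3952.7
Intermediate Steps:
Function('y')(h) = Mul(Pow(h, -1), Add(-2, h)) (Function('y')(h) = Mul(Add(-2, h), Pow(h, -1)) = Mul(Pow(h, -1), Add(-2, h)))
Mul(w, Add(-100, Function('y')(-11))) = Mul(-40, Add(-100, Mul(Pow(-11, -1), Add(-2, -11)))) = Mul(-40, Add(-100, Mul(Rational(-1, 11), -13))) = Mul(-40, Add(-100, Rational(13, 11))) = Mul(-40, Rational(-1087, 11)) = Rational(43480, 11)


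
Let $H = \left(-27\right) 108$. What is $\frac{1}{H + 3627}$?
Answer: $\frac{1}{711} \approx 0.0014065$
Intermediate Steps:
$H = -2916$
$\frac{1}{H + 3627} = \frac{1}{-2916 + 3627} = \frac{1}{711}$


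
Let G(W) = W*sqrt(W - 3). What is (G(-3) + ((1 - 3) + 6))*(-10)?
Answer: -40 + 30*I*sqrt(6) ≈ -40.0 + 73.485*I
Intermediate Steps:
G(W) = W*sqrt(-3 + W)
(G(-3) + ((1 - 3) + 6))*(-10) = (-3*sqrt(-3 - 3) + ((1 - 3) + 6))*(-10) = (-3*I*sqrt(6) + (-2 + 6))*(-10) = (-3*I*sqrt(6) + 4)*(-10) = (4 - 3*I*sqrt(6))*(-10) = -40 + 30*I*sqrt(6)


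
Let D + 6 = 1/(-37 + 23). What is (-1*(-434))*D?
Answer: -2635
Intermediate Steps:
D = -85/14 (D = -6 + 1/(-37 + 23) = -6 + 1/(-14) = -6 - 1/14 = -85/14 ≈ -6.0714)
(-1*(-434))*D = -1*(-434)*(-85/14) = 434*(-85/14) = -2635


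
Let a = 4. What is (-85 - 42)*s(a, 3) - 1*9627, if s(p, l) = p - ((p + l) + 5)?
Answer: -8611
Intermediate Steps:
s(p, l) = -5 - l (s(p, l) = p - ((l + p) + 5) = p - (5 + l + p) = p + (-5 - l - p) = -5 - l)
(-85 - 42)*s(a, 3) - 1*9627 = (-85 - 42)*(-5 - 1*3) - 1*9627 = -127*(-5 - 3) - 9627 = -127*(-8) - 9627 = 1016 - 9627 = -8611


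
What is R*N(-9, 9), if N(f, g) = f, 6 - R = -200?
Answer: -1854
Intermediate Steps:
R = 206 (R = 6 - 1*(-200) = 6 + 200 = 206)
R*N(-9, 9) = 206*(-9) = -1854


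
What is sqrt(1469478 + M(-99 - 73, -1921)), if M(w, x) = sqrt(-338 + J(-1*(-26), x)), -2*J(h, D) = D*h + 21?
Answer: sqrt(5877912 + 2*sqrt(98498))/2 ≈ 1212.3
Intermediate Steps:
J(h, D) = -21/2 - D*h/2 (J(h, D) = -(D*h + 21)/2 = -(21 + D*h)/2 = -21/2 - D*h/2)
M(w, x) = sqrt(-697/2 - 13*x) (M(w, x) = sqrt(-338 + (-21/2 - x*(-1*(-26))/2)) = sqrt(-338 + (-21/2 - 1/2*x*26)) = sqrt(-338 + (-21/2 - 13*x)) = sqrt(-697/2 - 13*x))
sqrt(1469478 + M(-99 - 73, -1921)) = sqrt(1469478 + sqrt(-1394 - 52*(-1921))/2) = sqrt(1469478 + sqrt(-1394 + 99892)/2) = sqrt(1469478 + sqrt(98498)/2)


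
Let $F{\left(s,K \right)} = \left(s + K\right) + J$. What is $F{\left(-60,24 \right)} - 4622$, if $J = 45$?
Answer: $-4613$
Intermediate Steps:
$F{\left(s,K \right)} = 45 + K + s$ ($F{\left(s,K \right)} = \left(s + K\right) + 45 = \left(K + s\right) + 45 = 45 + K + s$)
$F{\left(-60,24 \right)} - 4622 = \left(45 + 24 - 60\right) - 4622 = 9 - 4622 = -4613$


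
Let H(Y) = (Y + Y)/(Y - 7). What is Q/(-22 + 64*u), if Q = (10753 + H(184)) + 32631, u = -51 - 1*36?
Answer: -3839668/494715 ≈ -7.7614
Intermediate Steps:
H(Y) = 2*Y/(-7 + Y) (H(Y) = (2*Y)/(-7 + Y) = 2*Y/(-7 + Y))
u = -87 (u = -51 - 36 = -87)
Q = 7679336/177 (Q = (10753 + 2*184/(-7 + 184)) + 32631 = (10753 + 2*184/177) + 32631 = (10753 + 2*184*(1/177)) + 32631 = (10753 + 368/177) + 32631 = 1903649/177 + 32631 = 7679336/177 ≈ 43386.)
Q/(-22 + 64*u) = 7679336/(177*(-22 + 64*(-87))) = 7679336/(177*(-22 - 5568)) = (7679336/177)/(-5590) = (7679336/177)*(-1/5590) = -3839668/494715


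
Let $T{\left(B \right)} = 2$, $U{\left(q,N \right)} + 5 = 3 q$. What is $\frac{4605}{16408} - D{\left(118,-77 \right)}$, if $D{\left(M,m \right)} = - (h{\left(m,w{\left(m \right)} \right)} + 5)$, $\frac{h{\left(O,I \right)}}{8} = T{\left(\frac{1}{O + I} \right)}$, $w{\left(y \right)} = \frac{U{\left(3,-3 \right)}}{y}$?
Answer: $\frac{349173}{16408} \approx 21.281$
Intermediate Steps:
$U{\left(q,N \right)} = -5 + 3 q$
$w{\left(y \right)} = \frac{4}{y}$ ($w{\left(y \right)} = \frac{-5 + 3 \cdot 3}{y} = \frac{-5 + 9}{y} = \frac{4}{y}$)
$h{\left(O,I \right)} = 16$ ($h{\left(O,I \right)} = 8 \cdot 2 = 16$)
$D{\left(M,m \right)} = -21$ ($D{\left(M,m \right)} = - (16 + 5) = \left(-1\right) 21 = -21$)
$\frac{4605}{16408} - D{\left(118,-77 \right)} = \frac{4605}{16408} - -21 = 4605 \cdot \frac{1}{16408} + 21 = \frac{4605}{16408} + 21 = \frac{349173}{16408}$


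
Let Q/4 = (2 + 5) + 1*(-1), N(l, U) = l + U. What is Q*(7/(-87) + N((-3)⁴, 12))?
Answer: 64672/29 ≈ 2230.1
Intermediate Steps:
N(l, U) = U + l
Q = 24 (Q = 4*((2 + 5) + 1*(-1)) = 4*(7 - 1) = 4*6 = 24)
Q*(7/(-87) + N((-3)⁴, 12)) = 24*(7/(-87) + (12 + (-3)⁴)) = 24*(7*(-1/87) + (12 + 81)) = 24*(-7/87 + 93) = 24*(8084/87) = 64672/29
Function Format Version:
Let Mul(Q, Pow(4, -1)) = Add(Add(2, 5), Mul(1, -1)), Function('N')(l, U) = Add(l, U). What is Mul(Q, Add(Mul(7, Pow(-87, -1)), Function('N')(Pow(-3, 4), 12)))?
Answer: Rational(64672, 29) ≈ 2230.1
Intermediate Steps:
Function('N')(l, U) = Add(U, l)
Q = 24 (Q = Mul(4, Add(Add(2, 5), Mul(1, -1))) = Mul(4, Add(7, -1)) = Mul(4, 6) = 24)
Mul(Q, Add(Mul(7, Pow(-87, -1)), Function('N')(Pow(-3, 4), 12))) = Mul(24, Add(Mul(7, Pow(-87, -1)), Add(12, Pow(-3, 4)))) = Mul(24, Add(Mul(7, Rational(-1, 87)), Add(12, 81))) = Mul(24, Add(Rational(-7, 87), 93)) = Mul(24, Rational(8084, 87)) = Rational(64672, 29)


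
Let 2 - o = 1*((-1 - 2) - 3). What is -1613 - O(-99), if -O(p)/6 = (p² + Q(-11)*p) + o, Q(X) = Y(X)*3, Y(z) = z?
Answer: 76843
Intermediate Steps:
o = 8 (o = 2 - ((-1 - 2) - 3) = 2 - (-3 - 3) = 2 - (-6) = 2 - 1*(-6) = 2 + 6 = 8)
Q(X) = 3*X (Q(X) = X*3 = 3*X)
O(p) = -48 - 6*p² + 198*p (O(p) = -6*((p² + (3*(-11))*p) + 8) = -6*((p² - 33*p) + 8) = -6*(8 + p² - 33*p) = -48 - 6*p² + 198*p)
-1613 - O(-99) = -1613 - (-48 - 6*(-99)² + 198*(-99)) = -1613 - (-48 - 6*9801 - 19602) = -1613 - (-48 - 58806 - 19602) = -1613 - 1*(-78456) = -1613 + 78456 = 76843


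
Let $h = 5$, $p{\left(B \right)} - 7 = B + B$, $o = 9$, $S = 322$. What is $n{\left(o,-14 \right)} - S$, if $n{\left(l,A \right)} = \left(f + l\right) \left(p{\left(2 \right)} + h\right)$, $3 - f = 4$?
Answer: $-194$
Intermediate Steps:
$f = -1$ ($f = 3 - 4 = -1$)
$p{\left(B \right)} = 7 + 2 B$ ($p{\left(B \right)} = 7 + \left(B + B\right) = 7 + 2 B$)
$n{\left(l,A \right)} = -16 + 16 l$ ($n{\left(l,A \right)} = \left(-1 + l\right) \left(\left(7 + 2 \cdot 2\right) + 5\right) = \left(-1 + l\right) \left(\left(7 + 4\right) + 5\right) = \left(-1 + l\right) \left(11 + 5\right) = \left(-1 + l\right) 16 = -16 + 16 l$)
$n{\left(o,-14 \right)} - S = \left(-16 + 16 \cdot 9\right) - 322 = \left(-16 + 144\right) - 322 = 128 - 322 = -194$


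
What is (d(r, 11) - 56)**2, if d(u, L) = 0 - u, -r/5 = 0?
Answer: 3136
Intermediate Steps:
r = 0 (r = -5*0 = 0)
d(u, L) = -u
(d(r, 11) - 56)**2 = (-1*0 - 56)**2 = (0 - 56)**2 = (-56)**2 = 3136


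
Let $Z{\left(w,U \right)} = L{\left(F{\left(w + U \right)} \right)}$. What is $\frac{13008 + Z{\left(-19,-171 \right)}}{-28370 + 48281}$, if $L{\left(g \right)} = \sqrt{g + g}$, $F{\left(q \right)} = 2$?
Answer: $\frac{13010}{19911} \approx 0.65341$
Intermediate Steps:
$L{\left(g \right)} = \sqrt{2} \sqrt{g}$ ($L{\left(g \right)} = \sqrt{2 g} = \sqrt{2} \sqrt{g}$)
$Z{\left(w,U \right)} = 2$ ($Z{\left(w,U \right)} = \sqrt{2} \sqrt{2} = 2$)
$\frac{13008 + Z{\left(-19,-171 \right)}}{-28370 + 48281} = \frac{13008 + 2}{-28370 + 48281} = \frac{13010}{19911}$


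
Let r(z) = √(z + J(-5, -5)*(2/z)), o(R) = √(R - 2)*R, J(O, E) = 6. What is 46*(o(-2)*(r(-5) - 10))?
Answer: 1840*I + 184*√185/5 ≈ 500.53 + 1840.0*I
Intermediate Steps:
o(R) = R*√(-2 + R) (o(R) = √(-2 + R)*R = R*√(-2 + R))
r(z) = √(z + 12/z) (r(z) = √(z + 6*(2/z)) = √(z + 12/z))
46*(o(-2)*(r(-5) - 10)) = 46*((-2*√(-2 - 2))*(√(-5 + 12/(-5)) - 10)) = 46*((-4*I)*(√(-5 + 12*(-⅕)) - 10)) = 46*((-4*I)*(√(-5 - 12/5) - 10)) = 46*((-4*I)*(√(-37/5) - 10)) = 46*((-4*I)*(I*√185/5 - 10)) = 46*((-4*I)*(-10 + I*√185/5)) = 46*(-4*I*(-10 + I*√185/5)) = -184*I*(-10 + I*√185/5)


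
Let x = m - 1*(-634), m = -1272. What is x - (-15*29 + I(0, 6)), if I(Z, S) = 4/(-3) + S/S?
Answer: -608/3 ≈ -202.67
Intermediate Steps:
I(Z, S) = -⅓ (I(Z, S) = 4*(-⅓) + 1 = -4/3 + 1 = -⅓)
x = -638 (x = -1272 - 1*(-634) = -1272 + 634 = -638)
x - (-15*29 + I(0, 6)) = -638 - (-15*29 - ⅓) = -638 - (-435 - ⅓) = -638 - 1*(-1306/3) = -638 + 1306/3 = -608/3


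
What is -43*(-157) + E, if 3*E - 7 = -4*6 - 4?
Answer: 6744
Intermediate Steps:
E = -7 (E = 7/3 + (-4*6 - 4)/3 = 7/3 + (-24 - 4)/3 = 7/3 + (⅓)*(-28) = 7/3 - 28/3 = -7)
-43*(-157) + E = -43*(-157) - 7 = 6751 - 7 = 6744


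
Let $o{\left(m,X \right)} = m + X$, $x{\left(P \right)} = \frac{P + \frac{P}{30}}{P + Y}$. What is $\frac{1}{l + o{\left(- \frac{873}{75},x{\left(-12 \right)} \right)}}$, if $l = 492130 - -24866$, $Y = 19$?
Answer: $\frac{175}{90471953} \approx 1.9343 \cdot 10^{-6}$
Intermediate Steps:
$x{\left(P \right)} = \frac{31 P}{30 \left(19 + P\right)}$ ($x{\left(P \right)} = \frac{P + \frac{P}{30}}{P + 19} = \frac{P + P \frac{1}{30}}{19 + P} = \frac{P + \frac{P}{30}}{19 + P} = \frac{\frac{31}{30} P}{19 + P} = \frac{31 P}{30 \left(19 + P\right)}$)
$l = 516996$ ($l = 492130 + 24866 = 516996$)
$o{\left(m,X \right)} = X + m$
$\frac{1}{l + o{\left(- \frac{873}{75},x{\left(-12 \right)} \right)}} = \frac{1}{516996 - \left(\frac{291}{25} + \frac{62}{5 \left(19 - 12\right)}\right)} = \frac{1}{516996 - \left(\frac{291}{25} + \frac{62}{5 \cdot 7}\right)} = \frac{1}{516996 - \left(\frac{291}{25} + \frac{62}{5} \cdot \frac{1}{7}\right)} = \frac{1}{516996 - \frac{2347}{175}} = \frac{1}{\frac{90471953}{175}} = \frac{175}{90471953}$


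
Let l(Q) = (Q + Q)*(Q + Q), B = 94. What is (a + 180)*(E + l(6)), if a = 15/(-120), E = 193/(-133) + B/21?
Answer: 84416057/3192 ≈ 26446.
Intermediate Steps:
l(Q) = 4*Q**2 (l(Q) = (2*Q)*(2*Q) = 4*Q**2)
E = 1207/399 (E = 193/(-133) + 94/21 = 193*(-1/133) + 94*(1/21) = -193/133 + 94/21 = 1207/399 ≈ 3.0251)
a = -1/8 (a = 15*(-1/120) = -1/8 ≈ -0.12500)
(a + 180)*(E + l(6)) = (-1/8 + 180)*(1207/399 + 4*6**2) = 1439*(1207/399 + 4*36)/8 = 1439*(1207/399 + 144)/8 = (1439/8)*(58663/399) = 84416057/3192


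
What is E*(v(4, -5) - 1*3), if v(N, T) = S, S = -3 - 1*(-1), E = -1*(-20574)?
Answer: -102870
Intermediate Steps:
E = 20574
S = -2 (S = -3 + 1 = -2)
v(N, T) = -2
E*(v(4, -5) - 1*3) = 20574*(-2 - 1*3) = 20574*(-2 - 3) = 20574*(-5) = -102870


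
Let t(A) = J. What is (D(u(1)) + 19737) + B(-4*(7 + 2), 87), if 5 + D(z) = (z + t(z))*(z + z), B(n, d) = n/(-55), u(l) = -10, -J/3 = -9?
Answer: 1066596/55 ≈ 19393.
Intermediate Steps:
J = 27 (J = -3*(-9) = 27)
t(A) = 27
B(n, d) = -n/55 (B(n, d) = n*(-1/55) = -n/55)
D(z) = -5 + 2*z*(27 + z) (D(z) = -5 + (z + 27)*(z + z) = -5 + (27 + z)*(2*z) = -5 + 2*z*(27 + z))
(D(u(1)) + 19737) + B(-4*(7 + 2), 87) = ((-5 + 2*(-10)² + 54*(-10)) + 19737) - (-4)*(7 + 2)/55 = ((-5 + 2*100 - 540) + 19737) - (-4)*9/55 = ((-5 + 200 - 540) + 19737) - 1/55*(-36) = (-345 + 19737) + 36/55 = 19392 + 36/55 = 1066596/55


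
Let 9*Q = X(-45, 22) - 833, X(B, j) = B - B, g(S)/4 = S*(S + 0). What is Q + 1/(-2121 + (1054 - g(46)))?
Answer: -882148/9531 ≈ -92.556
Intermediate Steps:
g(S) = 4*S² (g(S) = 4*(S*(S + 0)) = 4*(S*S) = 4*S²)
X(B, j) = 0
Q = -833/9 (Q = (0 - 833)/9 = (⅑)*(-833) = -833/9 ≈ -92.556)
Q + 1/(-2121 + (1054 - g(46))) = -833/9 + 1/(-2121 + (1054 - 4*46²)) = -833/9 + 1/(-2121 + (1054 - 4*2116)) = -833/9 + 1/(-2121 + (1054 - 1*8464)) = -833/9 + 1/(-2121 + (1054 - 8464)) = -833/9 + 1/(-2121 - 7410) = -833/9 + 1/(-9531) = -833/9 - 1/9531 = -882148/9531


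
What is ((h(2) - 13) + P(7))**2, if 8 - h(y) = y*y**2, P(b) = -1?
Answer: 196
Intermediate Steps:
h(y) = 8 - y**3 (h(y) = 8 - y*y**2 = 8 - y**3)
((h(2) - 13) + P(7))**2 = (((8 - 1*2**3) - 13) - 1)**2 = (((8 - 1*8) - 13) - 1)**2 = (((8 - 8) - 13) - 1)**2 = ((0 - 13) - 1)**2 = (-13 - 1)**2 = (-14)**2 = 196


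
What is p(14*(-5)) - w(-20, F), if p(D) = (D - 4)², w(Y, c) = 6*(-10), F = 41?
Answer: 5536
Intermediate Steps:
w(Y, c) = -60
p(D) = (-4 + D)²
p(14*(-5)) - w(-20, F) = (-4 + 14*(-5))² - 1*(-60) = (-4 - 70)² + 60 = (-74)² + 60 = 5476 + 60 = 5536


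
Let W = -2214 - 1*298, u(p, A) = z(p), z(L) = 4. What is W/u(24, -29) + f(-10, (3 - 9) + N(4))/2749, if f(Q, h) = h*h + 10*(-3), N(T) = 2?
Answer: -1726386/2749 ≈ -628.00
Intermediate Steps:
u(p, A) = 4
W = -2512 (W = -2214 - 298 = -2512)
f(Q, h) = -30 + h**2 (f(Q, h) = h**2 - 30 = -30 + h**2)
W/u(24, -29) + f(-10, (3 - 9) + N(4))/2749 = -2512/4 + (-30 + ((3 - 9) + 2)**2)/2749 = -2512*1/4 + (-30 + (-6 + 2)**2)*(1/2749) = -628 + (-30 + (-4)**2)*(1/2749) = -628 + (-30 + 16)*(1/2749) = -628 - 14*1/2749 = -628 - 14/2749 = -1726386/2749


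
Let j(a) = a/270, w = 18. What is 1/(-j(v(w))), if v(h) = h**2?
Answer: -5/6 ≈ -0.83333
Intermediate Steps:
j(a) = a/270 (j(a) = a*(1/270) = a/270)
1/(-j(v(w))) = 1/(-18**2/270) = 1/(-324/270) = 1/(-1*6/5) = 1/(-6/5) = -5/6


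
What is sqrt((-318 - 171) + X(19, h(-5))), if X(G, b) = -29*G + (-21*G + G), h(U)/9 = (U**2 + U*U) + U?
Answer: 2*I*sqrt(355) ≈ 37.683*I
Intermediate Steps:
h(U) = 9*U + 18*U**2 (h(U) = 9*((U**2 + U*U) + U) = 9*((U**2 + U**2) + U) = 9*(2*U**2 + U) = 9*(U + 2*U**2) = 9*U + 18*U**2)
X(G, b) = -49*G (X(G, b) = -29*G - 20*G = -49*G)
sqrt((-318 - 171) + X(19, h(-5))) = sqrt((-318 - 171) - 49*19) = sqrt(-489 - 931) = sqrt(-1420) = 2*I*sqrt(355)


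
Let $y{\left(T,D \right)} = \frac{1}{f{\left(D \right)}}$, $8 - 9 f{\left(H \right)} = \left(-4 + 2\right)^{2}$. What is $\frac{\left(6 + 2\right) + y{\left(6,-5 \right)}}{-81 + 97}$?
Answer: $\frac{41}{64} \approx 0.64063$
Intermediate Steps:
$f{\left(H \right)} = \frac{4}{9}$ ($f{\left(H \right)} = \frac{8}{9} - \frac{\left(-4 + 2\right)^{2}}{9} = \frac{8}{9} - \frac{\left(-2\right)^{2}}{9} = \frac{8}{9} - \frac{4}{9} = \frac{4}{9}$)
$y{\left(T,D \right)} = \frac{9}{4}$ ($y{\left(T,D \right)} = \frac{1}{\frac{4}{9}} = \frac{9}{4}$)
$\frac{\left(6 + 2\right) + y{\left(6,-5 \right)}}{-81 + 97} = \frac{\left(6 + 2\right) + \frac{9}{4}}{-81 + 97} = \frac{8 + \frac{9}{4}}{16} = \frac{1}{16} \cdot \frac{41}{4} = \frac{41}{64}$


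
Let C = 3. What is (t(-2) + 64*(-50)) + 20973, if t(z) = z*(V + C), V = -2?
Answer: 17771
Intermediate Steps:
t(z) = z (t(z) = z*(-2 + 3) = z*1 = z)
(t(-2) + 64*(-50)) + 20973 = (-2 + 64*(-50)) + 20973 = (-2 - 3200) + 20973 = -3202 + 20973 = 17771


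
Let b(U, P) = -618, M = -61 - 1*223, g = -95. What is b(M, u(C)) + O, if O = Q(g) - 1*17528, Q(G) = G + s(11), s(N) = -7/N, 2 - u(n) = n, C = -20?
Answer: -200658/11 ≈ -18242.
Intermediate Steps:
u(n) = 2 - n
M = -284 (M = -61 - 223 = -284)
Q(G) = -7/11 + G (Q(G) = G - 7/11 = -7/11 + G)
O = -193860/11 (O = (-7/11 - 95) - 1*17528 = -1052/11 - 17528 = -193860/11 ≈ -17624.)
b(M, u(C)) + O = -618 - 193860/11 = -200658/11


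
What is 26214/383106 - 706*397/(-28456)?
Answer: 9010305123/908472028 ≈ 9.9181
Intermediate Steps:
26214/383106 - 706*397/(-28456) = 26214*(1/383106) - 280282*(-1/28456) = 4369/63851 + 140141/14228 = 9010305123/908472028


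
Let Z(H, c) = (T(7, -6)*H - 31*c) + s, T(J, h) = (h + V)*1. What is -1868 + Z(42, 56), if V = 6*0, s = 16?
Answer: -3840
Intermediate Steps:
V = 0
T(J, h) = h (T(J, h) = (h + 0)*1 = h*1 = h)
Z(H, c) = 16 - 31*c - 6*H (Z(H, c) = (-6*H - 31*c) + 16 = (-31*c - 6*H) + 16 = 16 - 31*c - 6*H)
-1868 + Z(42, 56) = -1868 + (16 - 31*56 - 6*42) = -1868 + (16 - 1736 - 252) = -1868 - 1972 = -3840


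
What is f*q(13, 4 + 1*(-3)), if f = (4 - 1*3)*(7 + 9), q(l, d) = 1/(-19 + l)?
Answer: -8/3 ≈ -2.6667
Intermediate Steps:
f = 16 (f = (4 - 3)*16 = 1*16 = 16)
f*q(13, 4 + 1*(-3)) = 16/(-19 + 13) = 16/(-6) = 16*(-1/6) = -8/3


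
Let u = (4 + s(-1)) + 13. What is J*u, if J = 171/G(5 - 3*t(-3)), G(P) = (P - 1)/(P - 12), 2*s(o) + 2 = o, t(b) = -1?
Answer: -10602/7 ≈ -1514.6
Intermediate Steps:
s(o) = -1 + o/2
G(P) = (-1 + P)/(-12 + P)
u = 31/2 (u = (4 + (-1 + (1/2)*(-1))) + 13 = (4 + (-1 - 1/2)) + 13 = (4 - 3/2) + 13 = 5/2 + 13 = 31/2 ≈ 15.500)
J = -684/7 (J = 171/(((-1 + (5 - 3*(-1)))/(-12 + (5 - 3*(-1))))) = 171/(((-1 + (5 + 3))/(-12 + (5 + 3)))) = 171/(((-1 + 8)/(-12 + 8))) = 171/((7/(-4))) = 171/((-1/4*7)) = 171/(-7/4) = 171*(-4/7) = -684/7 ≈ -97.714)
J*u = -684/7*31/2 = -10602/7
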